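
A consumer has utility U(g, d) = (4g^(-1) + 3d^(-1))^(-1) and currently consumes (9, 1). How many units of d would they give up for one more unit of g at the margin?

MRS = 4/243

For CES with ρ = -1, MRS = (4/3)·(d/g)^2.
At (9, 1): MRS = 4/243.
So at (9, 1) the consumer would give up 4/243 units of d for one more unit of g.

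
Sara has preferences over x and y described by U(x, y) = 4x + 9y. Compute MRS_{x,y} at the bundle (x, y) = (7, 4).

MRS = 4/9

MU_x = 4, MU_y = 9, so MRS = 4/9 at every bundle.
At (7, 4): MRS = 4/9.
The indifference curve has slope −4/9 at this bundle.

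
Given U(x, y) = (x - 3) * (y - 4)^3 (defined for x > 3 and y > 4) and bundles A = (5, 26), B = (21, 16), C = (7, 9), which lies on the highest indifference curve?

Bundle B

Evaluate utility at each bundle:
U(A) = 21296.
U(B) = 31104.
U(C) = 500.
Highest utility is B, so B ≻ A ≻ C.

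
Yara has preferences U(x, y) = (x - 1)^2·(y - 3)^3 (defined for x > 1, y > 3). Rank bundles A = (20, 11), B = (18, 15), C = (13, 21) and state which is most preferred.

Evaluate utility at each bundle:
U(A) = 184832.
U(B) = 499392.
U(C) = 839808.
Highest utility is C, so C ≻ B ≻ A.

Bundle C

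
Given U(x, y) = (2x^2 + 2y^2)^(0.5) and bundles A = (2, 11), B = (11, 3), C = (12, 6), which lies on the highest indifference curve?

Evaluate utility at each bundle:
U(A) = 15.811.
U(B) = 16.125.
U(C) = 18.974.
Highest utility is C, so C ≻ B ≻ A.

Bundle C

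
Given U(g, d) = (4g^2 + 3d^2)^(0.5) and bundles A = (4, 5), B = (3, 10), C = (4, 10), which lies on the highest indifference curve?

Bundle C

Evaluate utility at each bundle:
U(A) = 11.790.
U(B) = 18.330.
U(C) = 19.079.
Highest utility is C, so C ≻ B ≻ A.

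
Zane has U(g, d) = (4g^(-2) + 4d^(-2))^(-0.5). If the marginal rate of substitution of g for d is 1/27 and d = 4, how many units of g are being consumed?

For CES with ρ = -2, MRS = (d/g)^3.
Setting (4/g)^3 = 1/27 gives 4/g = 1/3 and g = 12.

g = 12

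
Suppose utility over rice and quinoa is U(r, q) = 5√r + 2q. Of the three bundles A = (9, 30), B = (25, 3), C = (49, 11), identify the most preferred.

Bundle A

Evaluate utility at each bundle:
U(A) = 75.000.
U(B) = 31.000.
U(C) = 57.000.
Highest utility is A, so A ≻ C ≻ B.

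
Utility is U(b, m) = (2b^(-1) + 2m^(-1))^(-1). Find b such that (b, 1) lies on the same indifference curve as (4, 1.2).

U depends on (b, m) only through S = 2b^(-1) + 2m^(-1), so equal utility means equal S. At (4, 1.2): S = 13/6.
With m = 1: 2·1^(-1) = 2, so 2b^(-1) = 13/6 − 2 = 1/6, i.e. b^(-1) = 1/12.
Hence b = 1/(1/12) = 12.
Check: U(12, 1) = 0.4615.

b = 12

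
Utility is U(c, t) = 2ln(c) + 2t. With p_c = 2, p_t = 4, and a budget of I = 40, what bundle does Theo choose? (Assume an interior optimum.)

c* = 2, t* = 9

MU_c = 2/c, MU_t = 2.
MRS = 2/c ÷ 2.
Tangency: set MRS = p_c/p_t = 2/4 = 0.5.
MRS depends only on c: 1/c = 0.5 ⇒ c* = 1/0.5 = 2.
From the budget, 4·t = 40 − 2·2 = 36, so t* = 9.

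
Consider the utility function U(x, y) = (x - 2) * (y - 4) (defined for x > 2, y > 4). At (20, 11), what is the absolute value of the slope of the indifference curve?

MU_x = (y−4), MU_y = (x−2).
MRS = (y−4)/(x−2).
At (20, 11): MRS = 7/18.
That is, one extra unit of x is worth 7/18 units of y at the margin.

MRS = 7/18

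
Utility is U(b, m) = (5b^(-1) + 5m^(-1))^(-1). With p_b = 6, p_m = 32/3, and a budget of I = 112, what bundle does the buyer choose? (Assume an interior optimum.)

For CES with ρ = -1, MRS = (m/b)^2.
Tangency: set MRS = p_b/p_m = 6/(32/3) = 9/16.
So (m/b)^2 = 9/16; taking the square root, m/b = 0.75, i.e. m = 0.75·b.
Substitute into the budget 6·b + (32/3)·m = 112: 14·b = 112, so b* = 8 and m* = 0.75·8 = 6.

b* = 8, m* = 6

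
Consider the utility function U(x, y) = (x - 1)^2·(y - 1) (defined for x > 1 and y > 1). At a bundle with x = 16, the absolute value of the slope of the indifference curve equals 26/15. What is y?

y = 14

MU_x = 2·(x−1)·(y−1), MU_y = (x−1)^2.
MRS = (2/1)·(y−1)/(x−1).
Substitute x = 16: MRS = (y − 1)/7.5. Setting this equal to 26/15 gives y − 1 = (26/15)·7.5 = 13, so y = 14.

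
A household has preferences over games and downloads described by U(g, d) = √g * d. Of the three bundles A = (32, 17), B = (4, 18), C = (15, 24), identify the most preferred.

Evaluate utility at each bundle:
U(A) = 96.167.
U(B) = 36.000.
U(C) = 92.952.
Highest utility is A, so A ≻ C ≻ B.

Bundle A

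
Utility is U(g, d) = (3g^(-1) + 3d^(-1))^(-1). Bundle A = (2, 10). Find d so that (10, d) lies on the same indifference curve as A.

U depends on (g, d) only through S = 3g^(-1) + 3d^(-1), so equal utility means equal S. At (2, 10): S = 1.8.
With g = 10: 3·10^(-1) = 0.3, so 3d^(-1) = 1.8 − 0.3 = 1.5, i.e. d^(-1) = 0.5.
Hence d = 1/0.5 = 2.
Check: U(10, 2) = 0.5556.

d = 2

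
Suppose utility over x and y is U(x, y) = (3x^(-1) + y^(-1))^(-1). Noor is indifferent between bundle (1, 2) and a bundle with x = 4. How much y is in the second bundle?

U depends on (x, y) only through S = 3x^(-1) + y^(-1), so equal utility means equal S. At (1, 2): S = 3.5.
With x = 4: 3·4^(-1) = 0.75, so y^(-1) = 3.5 − 0.75 = 2.75.
Hence y = 1/2.75 = 4/11.
Check: U(4, 4/11) = 0.2857.

y = 4/11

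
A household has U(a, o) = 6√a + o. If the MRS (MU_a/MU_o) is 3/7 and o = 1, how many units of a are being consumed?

a = 49

MU_a = 6/(2√a), MU_o = 1.
MRS = 6/(2√a) ÷ 1.
MRS depends only on a: 3/√a = 3/7 ⇒ √a = 3/(3/7) = 7 ⇒ a = 49.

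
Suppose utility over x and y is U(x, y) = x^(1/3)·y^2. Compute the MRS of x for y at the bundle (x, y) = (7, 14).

MRS = 1/3

MU_x = 1/3·x^(-2/3)·y^2 and MU_y = 2·x^(1/3)·y.
MRS = MU_x/MU_y = (1/6)·y/x.
At (7, 14): MRS = 1/3.
That is, one extra unit of x is worth 1/3 units of y at the margin.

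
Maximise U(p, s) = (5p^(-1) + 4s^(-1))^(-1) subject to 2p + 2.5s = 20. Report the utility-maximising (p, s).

For CES with ρ = -1, MRS = (5/4)·(s/p)^2.
Tangency: set MRS = p_p/p_s = 2/2.5 = 0.8.
So (s/p)^2 = 16/25; taking the square root, s/p = 0.8, i.e. s = 0.8·p.
Substitute into the budget 2·p + 2.5·s = 20: 4·p = 20, so p* = 5 and s* = 0.8·5 = 4.

p* = 5, s* = 4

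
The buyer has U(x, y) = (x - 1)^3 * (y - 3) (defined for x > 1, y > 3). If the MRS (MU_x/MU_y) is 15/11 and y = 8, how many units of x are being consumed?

MU_x = 3·(x−1)^2·(y−3), MU_y = (x−1)^3.
MRS = (3/1)·(y−3)/(x−1).
Substitute y = 8: MRS = 15/(x − 1). Setting this equal to 15/11 gives x − 1 = 15/(15/11) = 11, so x = 12.

x = 12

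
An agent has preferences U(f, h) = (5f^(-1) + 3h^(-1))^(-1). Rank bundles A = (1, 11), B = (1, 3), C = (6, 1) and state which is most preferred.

Evaluate utility at each bundle:
U(A) = 0.190.
U(B) = 0.167.
U(C) = 0.261.
Highest utility is C, so C ≻ A ≻ B.

Bundle C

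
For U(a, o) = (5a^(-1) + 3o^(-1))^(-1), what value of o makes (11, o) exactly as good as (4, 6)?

o = 44/19

U depends on (a, o) only through S = 5a^(-1) + 3o^(-1), so equal utility means equal S. At (4, 6): S = 1.75.
With a = 11: 5·11^(-1) = 5/11, so 3o^(-1) = 1.75 − 5/11 = 57/44, i.e. o^(-1) = 19/44.
Hence o = 1/(19/44) = 44/19.
Check: U(11, 44/19) = 0.5714.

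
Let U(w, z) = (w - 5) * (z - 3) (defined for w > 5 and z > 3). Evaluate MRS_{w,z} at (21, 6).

MU_w = (z−3), MU_z = (w−5).
MRS = (z−3)/(w−5).
At (21, 6): MRS = 3/16.
That is, one extra unit of w is worth 3/16 units of z at the margin.

MRS = 3/16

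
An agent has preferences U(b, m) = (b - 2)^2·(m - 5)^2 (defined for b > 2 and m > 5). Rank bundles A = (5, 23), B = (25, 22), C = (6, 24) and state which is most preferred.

Evaluate utility at each bundle:
U(A) = 2916.
U(B) = 152881.
U(C) = 5776.
Highest utility is B, so B ≻ C ≻ A.

Bundle B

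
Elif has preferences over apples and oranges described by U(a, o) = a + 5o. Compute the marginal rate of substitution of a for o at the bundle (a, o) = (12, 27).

MU_a = 1, MU_o = 5, so MRS = 1/5 = 0.2 at every bundle.
At (12, 27): MRS = 0.2.
The indifference curve has slope −0.2 at this bundle.

MRS = 0.2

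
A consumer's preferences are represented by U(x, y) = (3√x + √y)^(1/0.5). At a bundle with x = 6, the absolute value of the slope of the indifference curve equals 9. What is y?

For CES with ρ = 0.5, MRS = (3/1)·√(y/x).
Setting (3/1)·√(y/6) = 9 gives √(y/6) = 3, so y/6 = 9 and y = 54.

y = 54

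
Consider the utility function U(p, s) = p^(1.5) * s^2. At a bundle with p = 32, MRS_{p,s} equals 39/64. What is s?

s = 26

MU_p = 1.5·√p·s^2 and MU_s = 2·p^(1.5)·s.
MRS = MU_p/MU_s = (0.75)·s/p.
Substitute p = 32: MRS = s/(128/3). Setting s/(128/3) = 39/64 gives s = (39/64)·(128/3) = 26.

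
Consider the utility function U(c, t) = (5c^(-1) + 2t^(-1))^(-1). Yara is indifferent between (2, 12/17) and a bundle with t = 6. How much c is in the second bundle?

U depends on (c, t) only through S = 5c^(-1) + 2t^(-1), so equal utility means equal S. At (2, 12/17): S = 16/3.
With t = 6: 2·6^(-1) = 1/3, so 5c^(-1) = 16/3 − 1/3 = 5, i.e. c^(-1) = 1.
Hence c = 1/1 = 1.
Check: U(1, 6) = 0.1875.

c = 1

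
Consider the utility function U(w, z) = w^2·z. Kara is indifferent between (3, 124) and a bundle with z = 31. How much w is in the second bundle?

w = 6

U(3, 124) = 1116.
Set U(w, 31) = 1116 and solve.
With z = 31: w^2 = 1116/31 = 36; taking the square root, w = 6.
Check: U(6, 31) = 1116.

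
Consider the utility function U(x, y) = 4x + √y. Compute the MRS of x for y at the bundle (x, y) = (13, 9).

MU_x = 4, MU_y = 1/(2√y).
MRS = 4 ÷ (1/(2√y)).
At (13, 9): MRS = 24.
The indifference curve has slope −24 at this bundle.

MRS = 24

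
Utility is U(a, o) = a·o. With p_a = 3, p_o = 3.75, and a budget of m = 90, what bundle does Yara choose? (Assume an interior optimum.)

MU_a = o and MU_o = a.
MRS = MU_a/MU_o = o/a.
Tangency: set MRS = p_a/p_o = 3/3.75 = 0.8.
So o/a = 0.8, i.e. o = 0.8·a.
Substitute into the budget 3·a + 3.75·o = 90: 6·a = 90, so a* = 15.
Then o* = 0.8·15 = 12.

a* = 15, o* = 12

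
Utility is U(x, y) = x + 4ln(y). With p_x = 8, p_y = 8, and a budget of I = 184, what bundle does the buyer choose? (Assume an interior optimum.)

MU_x = 1, MU_y = 4/y.
MRS = 1 ÷ (4/y).
Tangency: set MRS = p_x/p_y = 8/8 = 1.
MRS depends only on y: 0.25·y = 1 ⇒ y* = 1/0.25 = 4.
From the budget, 8·x = 184 − 8·4 = 152, so x* = 19.

x* = 19, y* = 4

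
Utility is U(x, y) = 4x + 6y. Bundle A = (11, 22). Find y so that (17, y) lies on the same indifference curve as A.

U(11, 22) = 176.
Set U(17, y) = 176 and solve.
4·17 + 6y = 176 ⇒ 6y = 108 ⇒ y = 18.
Check: U(17, 18) = 176.

y = 18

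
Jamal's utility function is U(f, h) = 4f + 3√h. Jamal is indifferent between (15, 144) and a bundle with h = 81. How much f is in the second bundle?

f = 17.25

U(15, 144) = 96.
Set U(f, 81) = 96 and solve.
With h = 81: √81 = 9, so 4f = 96 − 3·9 = 69 and f = 17.25.
Check: U(17.25, 81) = 96.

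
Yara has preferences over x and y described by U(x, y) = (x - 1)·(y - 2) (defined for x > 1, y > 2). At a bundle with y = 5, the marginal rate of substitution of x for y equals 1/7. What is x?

MU_x = (y−2), MU_y = (x−1).
MRS = (y−2)/(x−1).
Substitute y = 5: MRS = 3/(x − 1). Setting this equal to 1/7 gives x − 1 = 3/(1/7) = 21, so x = 22.

x = 22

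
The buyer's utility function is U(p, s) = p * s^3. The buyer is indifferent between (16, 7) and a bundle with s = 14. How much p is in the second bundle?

U(16, 7) = 5488.
Set U(p, 14) = 5488 and solve.
With s = 14: 14^3 = 2744, so p = 5488/2744 = 2.
Check: U(2, 14) = 5488.

p = 2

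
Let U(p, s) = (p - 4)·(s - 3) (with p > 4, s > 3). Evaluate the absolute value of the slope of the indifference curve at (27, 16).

MRS = 13/23

MU_p = (s−3), MU_s = (p−4).
MRS = (s−3)/(p−4).
At (27, 16): MRS = 13/23.
The indifference curve has slope −13/23 at this bundle.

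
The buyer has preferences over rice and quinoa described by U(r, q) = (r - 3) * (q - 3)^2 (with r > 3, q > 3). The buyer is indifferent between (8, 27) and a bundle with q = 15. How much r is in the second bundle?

U(8, 27) = 2880.
Set U(r, 15) = 2880 and solve.
With q = 15: (15 − 3)^2 = 144, so (r − 3) = 2880/144 = 20.
So r = 3 + 20 = 23.
Check: U(23, 15) = 2880.

r = 23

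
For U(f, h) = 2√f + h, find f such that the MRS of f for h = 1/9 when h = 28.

f = 81

MU_f = 2/(2√f), MU_h = 1.
MRS = 2/(2√f) ÷ 1.
MRS depends only on f: 1/√f = 1/9 ⇒ √f = 1/(1/9) = 9 ⇒ f = 81.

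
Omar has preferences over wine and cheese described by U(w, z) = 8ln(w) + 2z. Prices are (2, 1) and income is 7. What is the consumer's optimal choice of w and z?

MU_w = 8/w, MU_z = 2.
MRS = 8/w ÷ 2.
Tangency: set MRS = p_w/p_z = 2/1 = 2.
MRS depends only on w: 4/w = 2 ⇒ w* = 4/2 = 2.
From the budget, 1·z = 7 − 2·2 = 3, so z* = 3.

w* = 2, z* = 3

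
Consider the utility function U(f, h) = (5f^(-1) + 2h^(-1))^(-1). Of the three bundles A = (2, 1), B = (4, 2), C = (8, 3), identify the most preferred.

Bundle C

Evaluate utility at each bundle:
U(A) = 0.222.
U(B) = 0.444.
U(C) = 0.774.
Highest utility is C, so C ≻ B ≻ A.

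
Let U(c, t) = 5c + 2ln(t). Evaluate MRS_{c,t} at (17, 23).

MRS = 57.5

MU_c = 5, MU_t = 2/t.
MRS = 5 ÷ (2/t).
At (17, 23): MRS = 57.5.
The indifference curve has slope −57.5 at this bundle.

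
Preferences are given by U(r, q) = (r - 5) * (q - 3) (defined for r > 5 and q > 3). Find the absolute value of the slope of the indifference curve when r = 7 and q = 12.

MU_r = (q−3), MU_q = (r−5).
MRS = (q−3)/(r−5).
At (7, 12): MRS = 4.5.
That is, one extra unit of r is worth 4.5 units of q at the margin.

MRS = 4.5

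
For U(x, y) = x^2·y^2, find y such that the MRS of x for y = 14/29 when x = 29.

MU_x = 2·x·y^2 and MU_y = 2·x^2·y.
MRS = MU_x/MU_y = y/x.
Substitute x = 29: MRS = y/29. Setting y/29 = 14/29 gives y = (14/29)·29 = 14.

y = 14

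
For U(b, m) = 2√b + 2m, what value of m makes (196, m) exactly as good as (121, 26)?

m = 23

U(121, 26) = 74.
Set U(196, m) = 74 and solve.
With b = 196: √196 = 14, so 2m = 74 − 2·14 = 46 and m = 23.
Check: U(196, 23) = 74.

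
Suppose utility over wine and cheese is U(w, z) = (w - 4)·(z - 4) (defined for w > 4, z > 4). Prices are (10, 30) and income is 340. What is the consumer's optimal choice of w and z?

w* = 13, z* = 7

MU_w = (z−4), MU_z = (w−4).
MRS = (z−4)/(w−4).
Tangency: set MRS = p_w/p_z = 10/30 = 1/3.
So (z − 4)/(w − 4) = 1/3, i.e. (z − 4) = (1/3)·(w − 4).
Rewrite the budget in excess-of-subsistence terms: 10·(w − 4) + 30·(z − 4) = 340 − 10·4 − 30·4 = 180.
Substituting, 20·(w − 4) = 180, so w − 4 = 9 and w* = 13.
Then z − 4 = (1/3)·9 = 3, so z* = 7.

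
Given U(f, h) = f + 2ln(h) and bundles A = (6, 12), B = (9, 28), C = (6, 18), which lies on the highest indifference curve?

Bundle B

Evaluate utility at each bundle:
U(A) = 10.970.
U(B) = 15.664.
U(C) = 11.781.
Highest utility is B, so B ≻ C ≻ A.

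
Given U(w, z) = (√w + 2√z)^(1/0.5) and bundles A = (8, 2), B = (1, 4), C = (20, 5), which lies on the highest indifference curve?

Evaluate utility at each bundle:
U(A) = 32.000.
U(B) = 25.000.
U(C) = 80.000.
Highest utility is C, so C ≻ A ≻ B.

Bundle C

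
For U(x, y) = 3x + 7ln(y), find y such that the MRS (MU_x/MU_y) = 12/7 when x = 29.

MU_x = 3, MU_y = 7/y.
MRS = 3 ÷ (7/y).
MRS depends only on y: (3/7)·y = 12/7 ⇒ y = (12/7)/(3/7) = 4.

y = 4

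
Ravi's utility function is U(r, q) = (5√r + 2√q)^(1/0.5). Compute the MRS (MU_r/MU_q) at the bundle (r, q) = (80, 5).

MRS = 0.625

For CES with ρ = 0.5, MRS = (5/2)·√(q/r).
At (80, 5): MRS = 0.625.
That is, one extra unit of r is worth 0.625 units of q at the margin.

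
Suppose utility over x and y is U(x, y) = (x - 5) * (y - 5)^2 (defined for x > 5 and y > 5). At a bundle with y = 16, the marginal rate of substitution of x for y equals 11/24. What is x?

x = 17

MU_x = (y−5)^2, MU_y = 2·(x−5)·(y−5).
MRS = (1/2)·(y−5)/(x−5).
Substitute y = 16: MRS = 5.5/(x − 5). Setting this equal to 11/24 gives x − 5 = 5.5/(11/24) = 12, so x = 17.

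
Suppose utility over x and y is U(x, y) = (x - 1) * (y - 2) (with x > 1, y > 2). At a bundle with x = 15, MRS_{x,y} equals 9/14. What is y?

MU_x = (y−2), MU_y = (x−1).
MRS = (y−2)/(x−1).
Substitute x = 15: MRS = (y − 2)/14. Setting this equal to 9/14 gives y − 2 = (9/14)·14 = 9, so y = 11.

y = 11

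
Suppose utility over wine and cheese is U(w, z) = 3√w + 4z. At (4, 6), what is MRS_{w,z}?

MRS = 3/16

MU_w = 3/(2√w), MU_z = 4.
MRS = 3/(2√w) ÷ 4.
At (4, 6): MRS = 3/16.
That is, one extra unit of w is worth 3/16 units of z at the margin.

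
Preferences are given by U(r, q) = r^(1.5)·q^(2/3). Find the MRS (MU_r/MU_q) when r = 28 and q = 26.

MRS = 117/56

MU_r = 1.5·√r·q^(2/3) and MU_q = 2/3·r^(1.5)·q^(-1/3).
MRS = MU_r/MU_q = (2.25)·q/r.
At (28, 26): MRS = 117/56.
So at (28, 26) the consumer would give up 117/56 units of q for one more unit of r.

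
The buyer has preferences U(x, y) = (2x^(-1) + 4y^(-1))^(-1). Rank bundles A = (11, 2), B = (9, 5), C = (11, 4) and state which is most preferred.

Bundle B

Evaluate utility at each bundle:
U(A) = 0.458.
U(B) = 0.978.
U(C) = 0.846.
Highest utility is B, so B ≻ C ≻ A.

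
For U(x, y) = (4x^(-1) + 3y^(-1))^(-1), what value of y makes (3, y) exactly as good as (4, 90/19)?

y = 10

U depends on (x, y) only through S = 4x^(-1) + 3y^(-1), so equal utility means equal S. At (4, 90/19): S = 49/30.
With x = 3: 4·3^(-1) = 4/3, so 3y^(-1) = 49/30 − 4/3 = 0.3, i.e. y^(-1) = 0.1.
Hence y = 1/0.1 = 10.
Check: U(3, 10) = 0.6122.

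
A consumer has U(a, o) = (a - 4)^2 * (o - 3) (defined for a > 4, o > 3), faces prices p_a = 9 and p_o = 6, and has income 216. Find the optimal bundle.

MU_a = 2·(a−4)·(o−3), MU_o = (a−4)^2.
MRS = (2/1)·(o−3)/(a−4).
Tangency: set MRS = p_a/p_o = 9/6 = 1.5.
So (2/1)·(o − 3)/(a − 4) = 1.5, i.e. (o − 3) = 0.75·(a − 4).
Rewrite the budget in excess-of-subsistence terms: 9·(a − 4) + 6·(o − 3) = 216 − 9·4 − 6·3 = 162.
Substituting, 13.5·(a − 4) = 162, so a − 4 = 12 and a* = 16.
Then o − 3 = 0.75·12 = 9, so o* = 12.

a* = 16, o* = 12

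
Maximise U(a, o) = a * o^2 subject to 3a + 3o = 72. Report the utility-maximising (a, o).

a* = 8, o* = 16

MU_a = o^2 and MU_o = 2·a·o.
MRS = MU_a/MU_o = (1/2)·o/a.
Tangency: set MRS = p_a/p_o = 3/3 = 1.
So (1/2)·o/a = 1, i.e. o = 2·a.
Substitute into the budget 3·a + 3·o = 72: 9·a = 72, so a* = 8.
Then o* = 2·8 = 16.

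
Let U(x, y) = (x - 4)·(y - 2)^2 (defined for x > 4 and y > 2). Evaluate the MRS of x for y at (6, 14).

MU_x = (y−2)^2, MU_y = 2·(x−4)·(y−2).
MRS = (1/2)·(y−2)/(x−4).
At (6, 14): MRS = 3.
That is, one extra unit of x is worth 3 units of y at the margin.

MRS = 3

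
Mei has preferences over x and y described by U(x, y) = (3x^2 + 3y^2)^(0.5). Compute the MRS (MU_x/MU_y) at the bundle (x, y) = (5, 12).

MRS = 5/12

For CES with ρ = 2, MRS = (y/x)^(-1).
At (5, 12): MRS = 5/12.
So at (5, 12) the consumer would give up 5/12 units of y for one more unit of x.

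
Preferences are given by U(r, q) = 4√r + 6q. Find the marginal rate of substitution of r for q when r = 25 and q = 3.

MU_r = 4/(2√r), MU_q = 6.
MRS = 4/(2√r) ÷ 6.
At (25, 3): MRS = 1/15.
That is, one extra unit of r is worth 1/15 units of q at the margin.

MRS = 1/15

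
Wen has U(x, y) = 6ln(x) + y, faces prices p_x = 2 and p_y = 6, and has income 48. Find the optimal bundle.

MU_x = 6/x, MU_y = 1.
MRS = 6/x ÷ 1.
Tangency: set MRS = p_x/p_y = 2/6 = 1/3.
MRS depends only on x: 6/x = 1/3 ⇒ x* = 6/(1/3) = 18.
From the budget, 6·y = 48 − 2·18 = 12, so y* = 2.

x* = 18, y* = 2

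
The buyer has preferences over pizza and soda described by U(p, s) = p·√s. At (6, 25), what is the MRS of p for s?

MRS = 25/3

MU_p = √s and MU_s = 0.5·p·s^(-0.5).
MRS = MU_p/MU_s = (2)·s/p.
At (6, 25): MRS = 25/3.
The indifference curve has slope −25/3 at this bundle.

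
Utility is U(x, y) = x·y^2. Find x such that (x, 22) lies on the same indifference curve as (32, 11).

x = 8

U(32, 11) = 3872.
Set U(x, 22) = 3872 and solve.
With y = 22: 22^2 = 484, so x = 3872/484 = 8.
Check: U(8, 22) = 3872.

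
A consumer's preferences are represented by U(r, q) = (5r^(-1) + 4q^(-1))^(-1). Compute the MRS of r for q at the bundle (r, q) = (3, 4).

MRS = 20/9

For CES with ρ = -1, MRS = (5/4)·(q/r)^2.
At (3, 4): MRS = 20/9.
That is, one extra unit of r is worth 20/9 units of q at the margin.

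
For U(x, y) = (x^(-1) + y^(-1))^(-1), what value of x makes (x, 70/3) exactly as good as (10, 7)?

U depends on (x, y) only through S = x^(-1) + y^(-1), so equal utility means equal S. At (10, 7): S = 17/70.
With y = 70/3: (70/3)^(-1) = 3/70, so x^(-1) = 17/70 − 3/70 = 0.2.
Hence x = 1/0.2 = 5.
Check: U(5, 70/3) = 4.1176.

x = 5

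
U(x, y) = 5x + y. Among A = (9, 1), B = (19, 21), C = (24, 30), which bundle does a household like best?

Evaluate utility at each bundle:
U(A) = 46.
U(B) = 116.
U(C) = 150.
Highest utility is C, so C ≻ B ≻ A.

Bundle C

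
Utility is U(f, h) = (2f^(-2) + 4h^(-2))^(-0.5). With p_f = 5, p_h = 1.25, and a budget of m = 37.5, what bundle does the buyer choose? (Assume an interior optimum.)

For CES with ρ = -2, MRS = (2/4)·(h/f)^3.
Tangency: set MRS = p_f/p_h = 5/1.25 = 4.
So (h/f)^3 = 8; taking the cube root, h/f = 2, i.e. h = 2·f.
Substitute into the budget 5·f + 1.25·h = 37.5: 7.5·f = 37.5, so f* = 5 and h* = 2·5 = 10.

f* = 5, h* = 10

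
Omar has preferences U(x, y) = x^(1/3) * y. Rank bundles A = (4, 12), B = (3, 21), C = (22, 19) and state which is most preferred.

Evaluate utility at each bundle:
U(A) = 19.049.
U(B) = 30.287.
U(C) = 53.239.
Highest utility is C, so C ≻ B ≻ A.

Bundle C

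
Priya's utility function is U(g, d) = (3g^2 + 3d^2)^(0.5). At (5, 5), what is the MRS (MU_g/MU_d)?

For CES with ρ = 2, MRS = (d/g)^(-1).
At (5, 5): MRS = 1.
That is, one extra unit of g is worth 1 units of d at the margin.

MRS = 1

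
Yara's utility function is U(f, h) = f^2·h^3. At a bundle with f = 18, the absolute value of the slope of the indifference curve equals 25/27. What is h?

h = 25

MU_f = 2·f·h^3 and MU_h = 3·f^2·h^2.
MRS = MU_f/MU_h = (2/3)·h/f.
Substitute f = 18: MRS = h/27. Setting h/27 = 25/27 gives h = (25/27)·27 = 25.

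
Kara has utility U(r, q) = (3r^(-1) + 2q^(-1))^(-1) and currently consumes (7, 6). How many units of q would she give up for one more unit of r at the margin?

MRS = 54/49

For CES with ρ = -1, MRS = (3/2)·(q/r)^2.
At (7, 6): MRS = 54/49.
So at (7, 6) the consumer would give up 54/49 units of q for one more unit of r.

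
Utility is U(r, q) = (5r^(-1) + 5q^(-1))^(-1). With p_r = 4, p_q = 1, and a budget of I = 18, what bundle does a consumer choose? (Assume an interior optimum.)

For CES with ρ = -1, MRS = (q/r)^2.
Tangency: set MRS = p_r/p_q = 4/1 = 4.
So (q/r)^2 = 4; taking the square root, q/r = 2, i.e. q = 2·r.
Substitute into the budget 4·r + 1·q = 18: 6·r = 18, so r* = 3 and q* = 2·3 = 6.

r* = 3, q* = 6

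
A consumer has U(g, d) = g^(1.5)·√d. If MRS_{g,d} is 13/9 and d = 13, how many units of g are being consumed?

g = 27

MU_g = 1.5·√g·√d and MU_d = 0.5·g^(1.5)·d^(-0.5).
MRS = MU_g/MU_d = (3)·d/g.
Substitute d = 13: MRS = 39/g. Setting 39/g = 13/9 gives g = 39/(13/9) = 27.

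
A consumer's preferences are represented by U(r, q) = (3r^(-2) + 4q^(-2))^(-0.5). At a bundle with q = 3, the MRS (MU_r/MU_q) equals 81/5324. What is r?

r = 11

For CES with ρ = -2, MRS = (3/4)·(q/r)^3.
Setting (3/4)·(3/r)^3 = 81/5324 gives (3/r)^3 = 27/1331, so 3/r = 3/11 and r = 11.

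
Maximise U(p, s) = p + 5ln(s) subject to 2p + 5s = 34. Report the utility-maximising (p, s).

p* = 12, s* = 2

MU_p = 1, MU_s = 5/s.
MRS = 1 ÷ (5/s).
Tangency: set MRS = p_p/p_s = 2/5 = 0.4.
MRS depends only on s: 0.2·s = 0.4 ⇒ s* = 0.4/0.2 = 2.
From the budget, 2·p = 34 − 5·2 = 24, so p* = 12.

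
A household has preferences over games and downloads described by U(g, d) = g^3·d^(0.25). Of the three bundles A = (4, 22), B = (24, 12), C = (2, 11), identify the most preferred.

Evaluate utility at each bundle:
U(A) = 138.607.
U(B) = 25729.363.
U(C) = 14.569.
Highest utility is B, so B ≻ A ≻ C.

Bundle B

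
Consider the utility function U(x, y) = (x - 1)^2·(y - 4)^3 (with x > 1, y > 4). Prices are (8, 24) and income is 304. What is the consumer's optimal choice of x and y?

MU_x = 2·(x−1)·(y−4)^3, MU_y = 3·(x−1)^2·(y−4)^2.
MRS = (2/3)·(y−4)/(x−1).
Tangency: set MRS = p_x/p_y = 8/24 = 1/3.
So (2/3)·(y − 4)/(x − 1) = 1/3, i.e. (y − 4) = 0.5·(x − 1).
Rewrite the budget in excess-of-subsistence terms: 8·(x − 1) + 24·(y − 4) = 304 − 8·1 − 24·4 = 200.
Substituting, 20·(x − 1) = 200, so x − 1 = 10 and x* = 11.
Then y − 4 = 0.5·10 = 5, so y* = 9.

x* = 11, y* = 9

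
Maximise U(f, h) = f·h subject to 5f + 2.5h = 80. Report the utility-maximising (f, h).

MU_f = h and MU_h = f.
MRS = MU_f/MU_h = h/f.
Tangency: set MRS = p_f/p_h = 5/2.5 = 2.
So h/f = 2, i.e. h = 2·f.
Substitute into the budget 5·f + 2.5·h = 80: 10·f = 80, so f* = 8.
Then h* = 2·8 = 16.

f* = 8, h* = 16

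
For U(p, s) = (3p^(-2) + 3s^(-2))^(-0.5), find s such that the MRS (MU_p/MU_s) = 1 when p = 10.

s = 10

For CES with ρ = -2, MRS = (s/p)^3.
Setting (s/10)^3 = 1 gives s/10 = 1 and s = 10.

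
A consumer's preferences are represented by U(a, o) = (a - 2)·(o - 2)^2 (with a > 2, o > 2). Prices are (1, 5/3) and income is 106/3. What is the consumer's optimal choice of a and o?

MU_a = (o−2)^2, MU_o = 2·(a−2)·(o−2).
MRS = (1/2)·(o−2)/(a−2).
Tangency: set MRS = p_a/p_o = 1/(5/3) = 0.6.
So (1/2)·(o − 2)/(a − 2) = 0.6, i.e. (o − 2) = 1.2·(a − 2).
Rewrite the budget in excess-of-subsistence terms: 1·(a − 2) + (5/3)·(o − 2) = 106/3 − 1·2 − (5/3)·2 = 30.
Substituting, 3·(a − 2) = 30, so a − 2 = 10 and a* = 12.
Then o − 2 = 1.2·10 = 12, so o* = 14.

a* = 12, o* = 14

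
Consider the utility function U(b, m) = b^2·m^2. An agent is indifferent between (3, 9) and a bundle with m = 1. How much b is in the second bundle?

U(3, 9) = 729.
Set U(b, 1) = 729 and solve.
With m = 1: 1^2 = 1, so b^2 = 729/1 = 729; taking the square root, b = 27.
Check: U(27, 1) = 729.

b = 27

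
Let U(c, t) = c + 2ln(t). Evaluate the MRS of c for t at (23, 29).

MU_c = 1, MU_t = 2/t.
MRS = 1 ÷ (2/t).
At (23, 29): MRS = 14.5.
The indifference curve has slope −14.5 at this bundle.

MRS = 14.5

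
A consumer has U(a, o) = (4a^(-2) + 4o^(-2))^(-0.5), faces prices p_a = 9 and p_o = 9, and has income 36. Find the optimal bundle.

For CES with ρ = -2, MRS = (o/a)^3.
Tangency: set MRS = p_a/p_o = 9/9 = 1.
So (o/a)^3 = 1; taking the cube root, o/a = 1, i.e. o = a.
Substitute into the budget 9·a + 9·o = 36: 18·a = 36, so a* = 2 and o* = 2.

a* = 2, o* = 2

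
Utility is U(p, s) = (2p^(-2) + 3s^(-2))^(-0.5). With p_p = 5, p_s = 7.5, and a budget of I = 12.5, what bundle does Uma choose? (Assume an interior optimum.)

For CES with ρ = -2, MRS = (2/3)·(s/p)^3.
Tangency: set MRS = p_p/p_s = 5/7.5 = 2/3.
So (s/p)^3 = 1; taking the cube root, s/p = 1, i.e. s = p.
Substitute into the budget 5·p + 7.5·s = 12.5: 12.5·p = 12.5, so p* = 1 and s* = 1.

p* = 1, s* = 1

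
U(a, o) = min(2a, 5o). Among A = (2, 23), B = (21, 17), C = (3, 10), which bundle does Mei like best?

Bundle B

Evaluate utility at each bundle:
U(A) = 4.
U(B) = 42.
U(C) = 6.
Highest utility is B, so B ≻ C ≻ A.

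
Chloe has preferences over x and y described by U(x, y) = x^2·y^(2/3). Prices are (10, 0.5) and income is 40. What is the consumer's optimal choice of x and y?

MU_x = 2·x·y^(2/3) and MU_y = 2/3·x^2·y^(-1/3).
MRS = MU_x/MU_y = (3)·y/x.
Tangency: set MRS = p_x/p_y = 10/0.5 = 20.
So (3)·y/x = 20, i.e. y = (20/3)·x.
Substitute into the budget 10·x + 0.5·y = 40: (40/3)·x = 40, so x* = 3.
Then y* = (20/3)·3 = 20.

x* = 3, y* = 20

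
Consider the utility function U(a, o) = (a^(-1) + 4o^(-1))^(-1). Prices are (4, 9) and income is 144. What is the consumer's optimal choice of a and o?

For CES with ρ = -1, MRS = (1/4)·(o/a)^2.
Tangency: set MRS = p_a/p_o = 4/9.
So (o/a)^2 = 16/9; taking the square root, o/a = 4/3, i.e. o = (4/3)·a.
Substitute into the budget 4·a + 9·o = 144: 16·a = 144, so a* = 9 and o* = (4/3)·9 = 12.

a* = 9, o* = 12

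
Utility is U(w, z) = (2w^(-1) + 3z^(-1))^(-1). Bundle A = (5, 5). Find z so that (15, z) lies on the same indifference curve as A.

U depends on (w, z) only through S = 2w^(-1) + 3z^(-1), so equal utility means equal S. At (5, 5): S = 1.
With w = 15: 2·15^(-1) = 2/15, so 3z^(-1) = 1 − 2/15 = 13/15, i.e. z^(-1) = 13/45.
Hence z = 1/(13/45) = 45/13.
Check: U(15, 45/13) = 1.

z = 45/13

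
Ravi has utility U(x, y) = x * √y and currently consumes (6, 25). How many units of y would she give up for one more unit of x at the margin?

MU_x = √y and MU_y = 0.5·x·y^(-0.5).
MRS = MU_x/MU_y = (2)·y/x.
At (6, 25): MRS = 25/3.
The indifference curve has slope −25/3 at this bundle.

MRS = 25/3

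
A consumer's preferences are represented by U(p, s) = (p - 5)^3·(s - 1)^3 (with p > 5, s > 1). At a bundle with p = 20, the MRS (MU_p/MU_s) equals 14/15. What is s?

MU_p = 3·(p−5)^2·(s−1)^3, MU_s = 3·(p−5)^3·(s−1)^2.
MRS = (s−1)/(p−5).
Substitute p = 20: MRS = (s − 1)/15. Setting this equal to 14/15 gives s − 1 = (14/15)·15 = 14, so s = 15.

s = 15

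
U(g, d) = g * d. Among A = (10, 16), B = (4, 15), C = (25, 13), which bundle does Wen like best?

Bundle C

Evaluate utility at each bundle:
U(A) = 160.
U(B) = 60.
U(C) = 325.
Highest utility is C, so C ≻ A ≻ B.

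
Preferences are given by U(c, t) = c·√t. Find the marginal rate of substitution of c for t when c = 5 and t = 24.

MU_c = √t and MU_t = 0.5·c·t^(-0.5).
MRS = MU_c/MU_t = (2)·t/c.
At (5, 24): MRS = 9.6.
That is, one extra unit of c is worth 9.6 units of t at the margin.

MRS = 9.6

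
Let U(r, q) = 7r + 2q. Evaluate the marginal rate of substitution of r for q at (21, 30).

MU_r = 7, MU_q = 2, so MRS = 7/2 = 3.5 at every bundle.
At (21, 30): MRS = 3.5.
The indifference curve has slope −3.5 at this bundle.

MRS = 3.5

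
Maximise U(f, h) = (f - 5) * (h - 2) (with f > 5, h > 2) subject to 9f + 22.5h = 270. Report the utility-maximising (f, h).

MU_f = (h−2), MU_h = (f−5).
MRS = (h−2)/(f−5).
Tangency: set MRS = p_f/p_h = 9/22.5 = 0.4.
So (h − 2)/(f − 5) = 0.4, i.e. (h − 2) = 0.4·(f − 5).
Rewrite the budget in excess-of-subsistence terms: 9·(f − 5) + 22.5·(h − 2) = 270 − 9·5 − 22.5·2 = 180.
Substituting, 18·(f − 5) = 180, so f − 5 = 10 and f* = 15.
Then h − 2 = 0.4·10 = 4, so h* = 6.

f* = 15, h* = 6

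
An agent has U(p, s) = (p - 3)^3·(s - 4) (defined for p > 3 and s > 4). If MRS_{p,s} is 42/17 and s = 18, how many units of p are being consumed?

MU_p = 3·(p−3)^2·(s−4), MU_s = (p−3)^3.
MRS = (3/1)·(s−4)/(p−3).
Substitute s = 18: MRS = 42/(p − 3). Setting this equal to 42/17 gives p − 3 = 42/(42/17) = 17, so p = 20.

p = 20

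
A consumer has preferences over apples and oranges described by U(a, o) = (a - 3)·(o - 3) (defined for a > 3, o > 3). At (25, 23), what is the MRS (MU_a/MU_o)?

MU_a = (o−3), MU_o = (a−3).
MRS = (o−3)/(a−3).
At (25, 23): MRS = 10/11.
That is, one extra unit of a is worth 10/11 units of o at the margin.

MRS = 10/11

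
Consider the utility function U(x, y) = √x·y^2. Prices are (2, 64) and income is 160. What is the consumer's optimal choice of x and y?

MU_x = 0.5·x^(-0.5)·y^2 and MU_y = 2·√x·y.
MRS = MU_x/MU_y = (0.25)·y/x.
Tangency: set MRS = p_x/p_y = 2/64 = 1/32.
So (0.25)·y/x = 1/32, i.e. y = 0.125·x.
Substitute into the budget 2·x + 64·y = 160: 10·x = 160, so x* = 16.
Then y* = 0.125·16 = 2.

x* = 16, y* = 2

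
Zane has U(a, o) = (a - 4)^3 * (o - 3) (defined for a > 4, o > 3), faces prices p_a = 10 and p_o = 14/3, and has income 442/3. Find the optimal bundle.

MU_a = 3·(a−4)^2·(o−3), MU_o = (a−4)^3.
MRS = (3/1)·(o−3)/(a−4).
Tangency: set MRS = p_a/p_o = 10/(14/3) = 15/7.
So (3/1)·(o − 3)/(a − 4) = 15/7, i.e. (o − 3) = (5/7)·(a − 4).
Rewrite the budget in excess-of-subsistence terms: 10·(a − 4) + (14/3)·(o − 3) = 442/3 − 10·4 − (14/3)·3 = 280/3.
Substituting, (40/3)·(a − 4) = 280/3, so a − 4 = 7 and a* = 11.
Then o − 3 = (5/7)·7 = 5, so o* = 8.

a* = 11, o* = 8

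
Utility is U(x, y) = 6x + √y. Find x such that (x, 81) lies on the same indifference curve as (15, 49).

U(15, 49) = 97.
Set U(x, 81) = 97 and solve.
With y = 81: √81 = 9, so 6x = 97 − 9 = 88 and x = 44/3.
Check: U(44/3, 81) = 97.

x = 44/3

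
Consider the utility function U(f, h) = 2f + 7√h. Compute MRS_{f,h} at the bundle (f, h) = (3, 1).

MU_f = 2, MU_h = 7/(2√h).
MRS = 2 ÷ (7/(2√h)).
At (3, 1): MRS = 4/7.
So at (3, 1) the consumer would give up 4/7 units of h for one more unit of f.

MRS = 4/7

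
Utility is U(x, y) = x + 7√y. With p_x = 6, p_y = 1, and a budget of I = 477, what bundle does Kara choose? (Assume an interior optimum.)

x* = 6, y* = 441

MU_x = 1, MU_y = 7/(2√y).
MRS = 1 ÷ (7/(2√y)).
Tangency: set MRS = p_x/p_y = 6/1 = 6.
MRS depends only on y: (2/7)·√y = 6 ⇒ √y = 6/(2/7) = 21 ⇒ y* = 441.
From the budget, 6·x = 477 − 1·441 = 36, so x* = 6.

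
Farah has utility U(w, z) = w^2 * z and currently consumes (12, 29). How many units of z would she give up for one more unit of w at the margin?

MU_w = 2·w·z and MU_z = w^2.
MRS = MU_w/MU_z = (2/1)·z/w.
At (12, 29): MRS = 29/6.
So at (12, 29) the consumer would give up 29/6 units of z for one more unit of w.

MRS = 29/6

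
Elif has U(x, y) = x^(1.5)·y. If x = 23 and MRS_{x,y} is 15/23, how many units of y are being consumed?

MU_x = 1.5·√x·y and MU_y = x^(1.5).
MRS = MU_x/MU_y = (1.5)·y/x.
Substitute x = 23: MRS = y/(46/3). Setting y/(46/3) = 15/23 gives y = (15/23)·(46/3) = 10.

y = 10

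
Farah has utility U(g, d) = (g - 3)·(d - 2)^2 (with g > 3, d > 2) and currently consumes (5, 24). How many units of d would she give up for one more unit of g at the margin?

MU_g = (d−2)^2, MU_d = 2·(g−3)·(d−2).
MRS = (1/2)·(d−2)/(g−3).
At (5, 24): MRS = 5.5.
So at (5, 24) the consumer would give up 5.5 units of d for one more unit of g.

MRS = 5.5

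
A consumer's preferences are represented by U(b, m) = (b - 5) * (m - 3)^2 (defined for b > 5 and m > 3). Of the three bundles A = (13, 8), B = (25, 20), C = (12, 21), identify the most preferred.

Bundle B

Evaluate utility at each bundle:
U(A) = 200.
U(B) = 5780.
U(C) = 2268.
Highest utility is B, so B ≻ C ≻ A.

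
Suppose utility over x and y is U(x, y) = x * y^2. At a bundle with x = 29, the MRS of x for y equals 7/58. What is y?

MU_x = y^2 and MU_y = 2·x·y.
MRS = MU_x/MU_y = (1/2)·y/x.
Substitute x = 29: MRS = y/58. Setting y/58 = 7/58 gives y = (7/58)·58 = 7.

y = 7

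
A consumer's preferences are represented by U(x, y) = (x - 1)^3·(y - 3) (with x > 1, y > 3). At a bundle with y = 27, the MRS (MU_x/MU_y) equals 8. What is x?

MU_x = 3·(x−1)^2·(y−3), MU_y = (x−1)^3.
MRS = (3/1)·(y−3)/(x−1).
Substitute y = 27: MRS = 72/(x − 1). Setting this equal to 8 gives x − 1 = 72/8 = 9, so x = 10.

x = 10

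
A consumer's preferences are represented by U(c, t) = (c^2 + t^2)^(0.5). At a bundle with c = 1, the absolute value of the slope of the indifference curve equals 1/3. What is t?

For CES with ρ = 2, MRS = (t/c)^(-1).
Setting (t/1)^(-1) = 1/3 gives t/1 = 3 and t = 3.

t = 3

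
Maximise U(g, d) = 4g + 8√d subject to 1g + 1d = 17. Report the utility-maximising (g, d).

MU_g = 4, MU_d = 8/(2√d).
MRS = 4 ÷ (8/(2√d)).
Tangency: set MRS = p_g/p_d = 1/1 = 1.
MRS depends only on d: √d = 1 ⇒ √d = 1 ⇒ d* = 1.
From the budget, 1·g = 17 − 1·1 = 16, so g* = 16.

g* = 16, d* = 1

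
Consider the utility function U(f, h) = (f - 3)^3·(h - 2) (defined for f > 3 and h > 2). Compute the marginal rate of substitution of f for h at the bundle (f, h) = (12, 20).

MRS = 6

MU_f = 3·(f−3)^2·(h−2), MU_h = (f−3)^3.
MRS = (3/1)·(h−2)/(f−3).
At (12, 20): MRS = 6.
That is, one extra unit of f is worth 6 units of h at the margin.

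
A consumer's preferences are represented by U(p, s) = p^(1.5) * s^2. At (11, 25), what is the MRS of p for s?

MRS = 75/44

MU_p = 1.5·√p·s^2 and MU_s = 2·p^(1.5)·s.
MRS = MU_p/MU_s = (0.75)·s/p.
At (11, 25): MRS = 75/44.
So at (11, 25) the consumer would give up 75/44 units of s for one more unit of p.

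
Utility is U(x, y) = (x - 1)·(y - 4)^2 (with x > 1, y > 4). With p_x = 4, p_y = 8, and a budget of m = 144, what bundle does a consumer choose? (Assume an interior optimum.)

MU_x = (y−4)^2, MU_y = 2·(x−1)·(y−4).
MRS = (1/2)·(y−4)/(x−1).
Tangency: set MRS = p_x/p_y = 4/8 = 0.5.
So (1/2)·(y − 4)/(x − 1) = 0.5, i.e. (y − 4) = (x − 1).
Rewrite the budget in excess-of-subsistence terms: 4·(x − 1) + 8·(y − 4) = 144 − 4·1 − 8·4 = 108.
Substituting, 12·(x − 1) = 108, so x − 1 = 9 and x* = 10.
Then y − 4 = 9, so y* = 13.

x* = 10, y* = 13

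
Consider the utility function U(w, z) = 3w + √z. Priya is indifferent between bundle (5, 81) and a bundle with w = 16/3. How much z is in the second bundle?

U(5, 81) = 24.
Set U(16/3, z) = 24 and solve.
With w = 16/3: √z = 24 − 3·16/3 = 8, so √z = 8 and z = 64.
Check: U(16/3, 64) = 24.

z = 64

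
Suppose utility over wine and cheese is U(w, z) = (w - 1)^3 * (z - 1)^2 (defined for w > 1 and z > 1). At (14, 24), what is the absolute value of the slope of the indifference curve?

MU_w = 3·(w−1)^2·(z−1)^2, MU_z = 2·(w−1)^3·(z−1).
MRS = (3/2)·(z−1)/(w−1).
At (14, 24): MRS = 69/26.
The indifference curve has slope −69/26 at this bundle.

MRS = 69/26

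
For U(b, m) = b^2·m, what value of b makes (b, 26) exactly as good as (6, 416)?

b = 24

U(6, 416) = 14976.
Set U(b, 26) = 14976 and solve.
With m = 26: b^2 = 14976/26 = 576; taking the square root, b = 24.
Check: U(24, 26) = 14976.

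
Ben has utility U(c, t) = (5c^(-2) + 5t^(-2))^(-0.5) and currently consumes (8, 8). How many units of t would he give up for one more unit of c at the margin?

MRS = 1

For CES with ρ = -2, MRS = (t/c)^3.
At (8, 8): MRS = 1.
That is, one extra unit of c is worth 1 units of t at the margin.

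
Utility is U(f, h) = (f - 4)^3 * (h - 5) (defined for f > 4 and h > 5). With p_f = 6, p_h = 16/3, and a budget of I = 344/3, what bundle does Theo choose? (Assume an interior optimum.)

f* = 12, h* = 8

MU_f = 3·(f−4)^2·(h−5), MU_h = (f−4)^3.
MRS = (3/1)·(h−5)/(f−4).
Tangency: set MRS = p_f/p_h = 6/(16/3) = 1.125.
So (3/1)·(h − 5)/(f − 4) = 1.125, i.e. (h − 5) = 0.375·(f − 4).
Rewrite the budget in excess-of-subsistence terms: 6·(f − 4) + (16/3)·(h − 5) = 344/3 − 6·4 − (16/3)·5 = 64.
Substituting, 8·(f − 4) = 64, so f − 4 = 8 and f* = 12.
Then h − 5 = 0.375·8 = 3, so h* = 8.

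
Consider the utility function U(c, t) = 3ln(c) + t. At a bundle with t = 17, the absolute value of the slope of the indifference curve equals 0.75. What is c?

MU_c = 3/c, MU_t = 1.
MRS = 3/c ÷ 1.
MRS depends only on c: 3/c = 0.75 ⇒ c = 3/0.75 = 4.

c = 4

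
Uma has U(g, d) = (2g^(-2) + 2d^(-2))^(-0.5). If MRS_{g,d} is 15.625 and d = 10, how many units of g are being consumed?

For CES with ρ = -2, MRS = (d/g)^3.
Setting (10/g)^3 = 15.625 gives 10/g = 2.5 and g = 4.

g = 4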